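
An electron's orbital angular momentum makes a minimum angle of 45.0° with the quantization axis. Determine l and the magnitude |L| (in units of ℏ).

l = 1, |L| = √2 ℏ ≈ 1.414ℏ

cos θ_min = l/√(l(l+1)) = √(l/(l+1)), so l/(l+1) = cos²(45.0°) = 0.5000.
Solving: l = 1.
Then |L| = ℏ√(1·2) = √2 ℏ.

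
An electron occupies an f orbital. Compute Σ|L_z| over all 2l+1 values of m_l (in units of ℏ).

Σ|L_z| = 12 ℏ

For an f orbital, l = 3.
m_l runs from −3 to 3, i.e. {-3, -2, -1, 0, 1, 2, 3}.
Σ|m_l| = l(l+1) = 12.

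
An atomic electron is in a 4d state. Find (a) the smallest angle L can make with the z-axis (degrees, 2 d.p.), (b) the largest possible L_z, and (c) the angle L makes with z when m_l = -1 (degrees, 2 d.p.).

θ_min ≈ 35.26°; L_z,max = 2ℏ; θ(m_l=-1) ≈ 114.09°

4d means n = 4, l = 2.
cos θ_min = 2/√6, so θ_min ≈ 35.26°.
L_z,max = lℏ = 2ℏ.
For m_l = -1: cos θ = -1/√6, θ ≈ 114.09°.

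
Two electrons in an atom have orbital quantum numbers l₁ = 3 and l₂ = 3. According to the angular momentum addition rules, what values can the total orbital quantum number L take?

L = 0, 1, 2, 3, 4, 5, 6

By the triangle rule, |l₁ − l₂| ≤ L ≤ l₁ + l₂.
L ∈ {0, 1, 2, 3, 4, 5, 6}.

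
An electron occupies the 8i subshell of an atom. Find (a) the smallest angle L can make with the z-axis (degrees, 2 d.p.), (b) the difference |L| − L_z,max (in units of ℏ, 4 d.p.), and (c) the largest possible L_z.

For 8i, l = 6.
cos θ_min = 6/√42, so θ_min ≈ 22.21°.
|L| − L_z,max = (√42 − 6)ℏ ≈ 0.4807ℏ.
L_z,max = lℏ = 6ℏ.

θ_min ≈ 22.21°; |L|−L_z,max ≈ 0.4807ℏ; L_z,max = 6ℏ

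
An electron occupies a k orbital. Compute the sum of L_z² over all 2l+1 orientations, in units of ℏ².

Σ(L_z)² = 280 ℏ²

K corresponds to l = 7.
m_l runs from −7 to 7, i.e. {-7, -6, -5, -4, -3, -2, -1, 0, 1, 2, 3, 4, 5, 6, 7}.
Summing m² from −7 to 7: Σ m_l² = 280.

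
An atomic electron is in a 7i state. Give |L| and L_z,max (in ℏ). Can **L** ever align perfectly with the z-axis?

No: L_z,max = 6ℏ < |L| = √42 ℏ ≈ 6.481ℏ

7i means n = 7, l = 6.
|L| = √42 ℏ ≈ 6.4807ℏ, while L_z,max = lℏ = 6ℏ.
Since |L| > L_z,max, the vector can never point exactly along z; the closest it comes is θ_min = arccos(6/√42) ≈ 22.2°.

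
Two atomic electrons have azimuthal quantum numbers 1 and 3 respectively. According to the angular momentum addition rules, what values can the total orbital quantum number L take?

L = 2, 3, 4

Angular momentum addition gives L = |l₁ − l₂|, …, l₁ + l₂.
So L can be 2, 3, 4.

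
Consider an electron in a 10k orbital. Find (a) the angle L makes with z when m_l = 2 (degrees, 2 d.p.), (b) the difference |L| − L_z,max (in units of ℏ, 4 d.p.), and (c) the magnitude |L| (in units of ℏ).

The 10k subshell has l = 7.
For m_l = 2: cos θ = 2/√56, θ ≈ 74.50°.
|L| − L_z,max = (2√14 − 7)ℏ ≈ 0.4833ℏ.
|L| = ℏ√(7·8) = 2√14 ℏ ≈ 7.483ℏ.

θ(m_l=2) ≈ 74.50°; |L|−L_z,max ≈ 0.4833ℏ; |L| = 2√14 ℏ ≈ 7.483ℏ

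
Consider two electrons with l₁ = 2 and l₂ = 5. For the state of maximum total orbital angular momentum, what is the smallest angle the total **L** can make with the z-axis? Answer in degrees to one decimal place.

θ_min ≈ 20.7°

L runs from |2 − 5| = 3 to 2 + 5 = 7.
Allowed values: L = 3, 4, 5, 6, 7.
The maximum is L = 7, with |L_tot| = ℏ√(7·8) = 2√14 ℏ.
The minimum angle with z is arccos(7/√56) ≈ 20.7°.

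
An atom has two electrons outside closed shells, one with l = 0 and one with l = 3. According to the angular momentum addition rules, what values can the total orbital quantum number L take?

Angular momentum addition gives L = |l₁ − l₂|, …, l₁ + l₂.
So L can be 3.

L = 3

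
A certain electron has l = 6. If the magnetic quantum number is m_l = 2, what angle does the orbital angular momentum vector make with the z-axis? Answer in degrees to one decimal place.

|L| = ℏ√(l(l+1)) = √42 ℏ.
L_z = m_l ℏ = 2ℏ.
cos θ = L_z/|L| = 2/√42, so θ ≈ 72.0°.

θ ≈ 72.0°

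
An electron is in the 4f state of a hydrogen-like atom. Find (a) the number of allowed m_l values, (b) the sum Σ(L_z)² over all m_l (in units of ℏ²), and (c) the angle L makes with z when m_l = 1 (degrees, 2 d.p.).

4f means n = 4, l = 3.
There are 2l+1 = 7 values of m_l.
Σ m_l² = 28, so Σ(L_z)² = 28 ℏ².
For m_l = 1: cos θ = 1/√12, θ ≈ 73.22°.

7 values; Σ(L_z)² = 28 ℏ²; θ(m_l=1) ≈ 73.22°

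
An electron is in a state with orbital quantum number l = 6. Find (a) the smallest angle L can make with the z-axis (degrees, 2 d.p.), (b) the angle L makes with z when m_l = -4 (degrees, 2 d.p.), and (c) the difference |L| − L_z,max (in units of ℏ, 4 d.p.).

cos θ_min = 6/√42, so θ_min ≈ 22.21°.
For m_l = -4: cos θ = -4/√42, θ ≈ 128.11°.
|L| − L_z,max = (√42 − 6)ℏ ≈ 0.4807ℏ.

θ_min ≈ 22.21°; θ(m_l=-4) ≈ 128.11°; |L|−L_z,max ≈ 0.4807ℏ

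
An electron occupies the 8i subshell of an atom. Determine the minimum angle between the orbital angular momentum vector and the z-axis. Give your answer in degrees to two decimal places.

The 8i subshell has l = 6.
|L| = √(l(l+1)) ℏ = √42 ℏ.
The smallest angle corresponds to the largest L_z, i.e. m_l = l = 6, giving L_z = 6ℏ.
cos θ_min = 6/√42, so θ_min ≈ 22.21°.

θ_min ≈ 22.21°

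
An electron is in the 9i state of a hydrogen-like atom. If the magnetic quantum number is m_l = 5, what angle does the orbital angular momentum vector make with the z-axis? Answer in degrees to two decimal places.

9i means n = 9, l = 6.
|L| = ℏ√(l(l+1)) = √42 ℏ.
L_z = m_l ℏ = 5ℏ.
cos θ = L_z/|L| = 5/√42, so θ ≈ 39.51°.

θ ≈ 39.51°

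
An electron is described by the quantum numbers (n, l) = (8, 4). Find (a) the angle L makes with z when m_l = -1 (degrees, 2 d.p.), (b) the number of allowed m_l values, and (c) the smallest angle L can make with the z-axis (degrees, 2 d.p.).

For m_l = -1: cos θ = -1/√20, θ ≈ 102.92°.
There are 2l+1 = 9 values of m_l.
cos θ_min = 4/√20, so θ_min ≈ 26.57°.

θ(m_l=-1) ≈ 102.92°; 9 values; θ_min ≈ 26.57°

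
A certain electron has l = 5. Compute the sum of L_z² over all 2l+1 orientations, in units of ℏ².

m_l runs from −5 to 5, i.e. {-5, -4, -3, -2, -1, 0, 1, 2, 3, 4, 5}.
Summing m² from −5 to 5: Σ m_l² = 110.

Σ(L_z)² = 110 ℏ²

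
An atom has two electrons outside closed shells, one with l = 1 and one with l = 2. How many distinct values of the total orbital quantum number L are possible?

3

By the triangle rule, |l₁ − l₂| ≤ L ≤ l₁ + l₂.
So L can be 1, 2, 3.
That is 3 values.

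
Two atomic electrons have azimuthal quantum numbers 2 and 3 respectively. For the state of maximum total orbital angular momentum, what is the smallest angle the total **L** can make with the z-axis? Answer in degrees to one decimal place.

L runs from |2 − 3| = 1 to 2 + 3 = 5.
So L can be 1, 2, 3, 4, 5.
The maximum is L = 5, with |L_tot| = ℏ√(5·6) = √30 ℏ.
The minimum angle with z is arccos(5/√30) ≈ 24.1°.

θ_min ≈ 24.1°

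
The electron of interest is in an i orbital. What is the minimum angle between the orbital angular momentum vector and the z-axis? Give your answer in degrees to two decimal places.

For an i orbital, l = 6.
|L| = √(l(l+1)) ℏ = √42 ℏ.
The smallest angle corresponds to the largest L_z, i.e. m_l = l = 6, giving L_z = 6ℏ.
cos θ_min = 6/√42, so θ_min ≈ 22.21°.

θ_min ≈ 22.21°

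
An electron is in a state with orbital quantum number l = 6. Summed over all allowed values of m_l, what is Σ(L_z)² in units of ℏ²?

Σ(L_z)² = 182 ℏ²

m_l ∈ {-6, -5, -4, -3, -2, -1, 0, 1, 2, 3, 4, 5, 6}.
Σ m_l² = l(l+1)(2l+1)/3 = 6·7·13/3 = 182.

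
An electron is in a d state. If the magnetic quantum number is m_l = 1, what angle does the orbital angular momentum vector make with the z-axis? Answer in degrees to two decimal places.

θ ≈ 65.91°

The letter d corresponds to l = 2.
|L|² = l(l+1)ℏ² = 6ℏ², so |L| = √6 ℏ.
L_z = m_l ℏ = 1ℏ.
cos θ = L_z/|L| = 1/√6, so θ ≈ 65.91°.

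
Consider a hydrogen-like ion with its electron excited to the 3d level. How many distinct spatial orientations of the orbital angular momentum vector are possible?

The 3d level has l = 2.
The number of m_l values is 2l + 1 = 2·2 + 1 = 5.

5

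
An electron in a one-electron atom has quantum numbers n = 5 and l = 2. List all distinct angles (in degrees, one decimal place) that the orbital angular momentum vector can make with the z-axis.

θ ∈ {35.3°, 65.9°, 90.0°, 114.1°, 144.7°}

|L| = √(l(l+1)) ℏ = √6 ℏ.
cos θ = m_l/√6 for each m_l ∈ {-2, -1, 0, 1, 2}.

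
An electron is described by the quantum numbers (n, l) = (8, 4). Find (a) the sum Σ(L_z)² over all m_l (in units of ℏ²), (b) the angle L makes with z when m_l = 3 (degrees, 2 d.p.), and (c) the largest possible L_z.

Σ m_l² = 60, so Σ(L_z)² = 60 ℏ².
For m_l = 3: cos θ = 3/√20, θ ≈ 47.87°.
L_z,max = lℏ = 4ℏ.

Σ(L_z)² = 60 ℏ²; θ(m_l=3) ≈ 47.87°; L_z,max = 4ℏ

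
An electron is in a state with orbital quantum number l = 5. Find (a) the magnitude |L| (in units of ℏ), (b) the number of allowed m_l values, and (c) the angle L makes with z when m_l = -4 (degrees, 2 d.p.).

|L| = ℏ√(5·6) = √30 ℏ ≈ 5.477ℏ.
There are 2l+1 = 11 values of m_l.
For m_l = -4: cos θ = -4/√30, θ ≈ 136.91°.

|L| = √30 ℏ ≈ 5.477ℏ; 11 values; θ(m_l=-4) ≈ 136.91°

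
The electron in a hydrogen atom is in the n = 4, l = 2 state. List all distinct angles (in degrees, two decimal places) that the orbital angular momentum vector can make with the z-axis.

|L|² = l(l+1)ℏ² = 6ℏ², so |L| = √6 ℏ.
cos θ = m_l/√6 for each m_l ∈ {-2, -1, 0, 1, 2}.

θ ∈ {35.26°, 65.91°, 90.00°, 114.09°, 144.74°}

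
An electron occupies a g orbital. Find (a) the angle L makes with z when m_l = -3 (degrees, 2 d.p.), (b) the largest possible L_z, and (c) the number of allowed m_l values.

The letter g corresponds to l = 4.
For m_l = -3: cos θ = -3/√20, θ ≈ 132.13°.
L_z,max = lℏ = 4ℏ.
There are 2l+1 = 9 values of m_l.

θ(m_l=-3) ≈ 132.13°; L_z,max = 4ℏ; 9 values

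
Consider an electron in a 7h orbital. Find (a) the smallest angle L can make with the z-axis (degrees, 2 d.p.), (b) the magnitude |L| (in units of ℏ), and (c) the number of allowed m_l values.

θ_min ≈ 24.09°; |L| = √30 ℏ ≈ 5.477ℏ; 11 values

For 7h, l = 5.
cos θ_min = 5/√30, so θ_min ≈ 24.09°.
|L| = ℏ√(5·6) = √30 ℏ ≈ 5.477ℏ.
There are 2l+1 = 11 values of m_l.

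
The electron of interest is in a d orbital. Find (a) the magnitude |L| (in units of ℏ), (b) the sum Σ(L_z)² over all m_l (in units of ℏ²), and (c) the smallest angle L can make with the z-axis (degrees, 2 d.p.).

|L| = √6 ℏ ≈ 2.449ℏ; Σ(L_z)² = 10 ℏ²; θ_min ≈ 35.26°

A d state has l = 2.
|L| = ℏ√(2·3) = √6 ℏ ≈ 2.449ℏ.
Σ m_l² = 10, so Σ(L_z)² = 10 ℏ².
cos θ_min = 2/√6, so θ_min ≈ 35.26°.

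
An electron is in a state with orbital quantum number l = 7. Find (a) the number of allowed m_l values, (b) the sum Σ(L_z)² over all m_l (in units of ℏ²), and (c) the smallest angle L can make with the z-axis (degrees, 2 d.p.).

15 values; Σ(L_z)² = 280 ℏ²; θ_min ≈ 20.70°

There are 2l+1 = 15 values of m_l.
Σ m_l² = 280, so Σ(L_z)² = 280 ℏ².
cos θ_min = 7/√56, so θ_min ≈ 20.70°.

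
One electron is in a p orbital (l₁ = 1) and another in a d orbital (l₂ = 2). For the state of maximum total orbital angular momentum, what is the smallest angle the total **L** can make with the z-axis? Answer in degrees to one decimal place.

θ_min ≈ 30.0°

By the triangle rule, |l₁ − l₂| ≤ L ≤ l₁ + l₂.
So L can be 1, 2, 3.
The maximum is L = 3, with |L_tot| = ℏ√(3·4) = 2√3 ℏ.
The minimum angle with z is arccos(3/√12) ≈ 30.0°.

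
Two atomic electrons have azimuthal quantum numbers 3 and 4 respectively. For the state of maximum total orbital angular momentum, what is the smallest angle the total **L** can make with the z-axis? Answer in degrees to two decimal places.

θ_min ≈ 20.70°

By the triangle rule, |l₁ − l₂| ≤ L ≤ l₁ + l₂.
Allowed values: L = 1, 2, 3, 4, 5, 6, 7.
The maximum is L = 7, with |L_tot| = ℏ√(7·8) = 2√14 ℏ.
The minimum angle with z is arccos(7/√56) ≈ 20.70°.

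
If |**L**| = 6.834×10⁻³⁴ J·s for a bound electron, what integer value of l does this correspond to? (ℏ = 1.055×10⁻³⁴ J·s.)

l = 6

Dividing by ℏ: |L|/ℏ ≈ 6.478.
l(l+1) ≈ 6.478² ≈ 41.96, so l = 6.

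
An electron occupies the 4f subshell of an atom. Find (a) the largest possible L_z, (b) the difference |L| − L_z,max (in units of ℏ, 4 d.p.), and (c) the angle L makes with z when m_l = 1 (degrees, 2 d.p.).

The 4f subshell has l = 3.
L_z,max = lℏ = 3ℏ.
|L| − L_z,max = (2√3 − 3)ℏ ≈ 0.4641ℏ.
For m_l = 1: cos θ = 1/√12, θ ≈ 73.22°.

L_z,max = 3ℏ; |L|−L_z,max ≈ 0.4641ℏ; θ(m_l=1) ≈ 73.22°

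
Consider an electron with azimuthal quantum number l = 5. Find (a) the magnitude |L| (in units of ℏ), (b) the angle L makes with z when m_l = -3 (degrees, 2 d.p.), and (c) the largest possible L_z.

|L| = ℏ√(5·6) = √30 ℏ ≈ 5.477ℏ.
For m_l = -3: cos θ = -3/√30, θ ≈ 123.21°.
L_z,max = lℏ = 5ℏ.

|L| = √30 ℏ ≈ 5.477ℏ; θ(m_l=-3) ≈ 123.21°; L_z,max = 5ℏ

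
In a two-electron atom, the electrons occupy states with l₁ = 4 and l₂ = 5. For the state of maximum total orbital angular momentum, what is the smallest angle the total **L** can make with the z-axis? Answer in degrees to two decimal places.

θ_min ≈ 18.43°

L runs from |4 − 5| = 1 to 4 + 5 = 9.
So L can be 1, 2, 3, 4, 5, 6, 7, 8, 9.
The maximum is L = 9, with |L_tot| = ℏ√(9·10) = 3√10 ℏ.
The minimum angle with z is arccos(9/√90) ≈ 18.43°.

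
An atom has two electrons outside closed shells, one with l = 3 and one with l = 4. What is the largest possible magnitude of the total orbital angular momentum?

The total orbital quantum number L ranges from |l₁ − l₂| to l₁ + l₂ in integer steps.
So L can be 1, 2, 3, 4, 5, 6, 7.
The largest magnitude corresponds to L = 7: |L_tot| = ℏ√(7·8) = 2√14 ℏ.

|L_tot|_max = 2√14 ℏ ≈ 7.483ℏ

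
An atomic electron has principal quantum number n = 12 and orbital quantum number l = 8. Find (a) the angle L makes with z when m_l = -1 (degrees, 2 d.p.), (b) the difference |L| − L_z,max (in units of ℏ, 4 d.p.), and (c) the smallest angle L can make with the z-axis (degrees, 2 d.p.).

θ(m_l=-1) ≈ 96.77°; |L|−L_z,max ≈ 0.4853ℏ; θ_min ≈ 19.47°

For m_l = -1: cos θ = -1/√72, θ ≈ 96.77°.
|L| − L_z,max = (6√2 − 8)ℏ ≈ 0.4853ℏ.
cos θ_min = 8/√72, so θ_min ≈ 19.47°.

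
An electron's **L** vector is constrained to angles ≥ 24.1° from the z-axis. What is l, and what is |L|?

cos²θ_min = l/(l+1) = 0.8333.
l = cos²θ/sin²θ ≈ 5.
Then |L| = ℏ√(5·6) = √30 ℏ.

l = 5, |L| = √30 ℏ ≈ 5.477ℏ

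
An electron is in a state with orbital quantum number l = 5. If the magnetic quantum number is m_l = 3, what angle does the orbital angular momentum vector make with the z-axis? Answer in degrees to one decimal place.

|L| = ℏ√(l(l+1)) = √30 ℏ.
L_z = m_l ℏ = 3ℏ.
cos θ = L_z/|L| = 3/√30, so θ ≈ 56.8°.

θ ≈ 56.8°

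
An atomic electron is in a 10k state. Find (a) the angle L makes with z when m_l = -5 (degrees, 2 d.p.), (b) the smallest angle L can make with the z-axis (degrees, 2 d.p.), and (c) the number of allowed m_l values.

θ(m_l=-5) ≈ 131.92°; θ_min ≈ 20.70°; 15 values

The 10k subshell has l = 7.
For m_l = -5: cos θ = -5/√56, θ ≈ 131.92°.
cos θ_min = 7/√56, so θ_min ≈ 20.70°.
There are 2l+1 = 15 values of m_l.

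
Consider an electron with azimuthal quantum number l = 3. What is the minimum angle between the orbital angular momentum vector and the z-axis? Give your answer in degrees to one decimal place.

|L| = √(l(l+1)) ℏ = 2√3 ℏ.
The smallest angle corresponds to the largest L_z, i.e. m_l = l = 3, giving L_z = 3ℏ.
cos θ_min = 3/√12, so θ_min ≈ 30.0°.

θ_min ≈ 30.0°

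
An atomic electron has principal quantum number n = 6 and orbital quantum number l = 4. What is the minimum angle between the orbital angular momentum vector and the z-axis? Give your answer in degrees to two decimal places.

θ_min ≈ 26.57°

|L| = ℏ√(l(l+1)) = 2√5 ℏ.
The smallest angle corresponds to the largest L_z, i.e. m_l = l = 4, giving L_z = 4ℏ.
cos θ_min = 4/√20, so θ_min ≈ 26.57°.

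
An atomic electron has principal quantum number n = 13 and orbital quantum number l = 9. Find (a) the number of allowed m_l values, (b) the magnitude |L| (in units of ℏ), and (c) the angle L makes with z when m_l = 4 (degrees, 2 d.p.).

19 values; |L| = 3√10 ℏ ≈ 9.487ℏ; θ(m_l=4) ≈ 65.06°

There are 2l+1 = 19 values of m_l.
|L| = ℏ√(9·10) = 3√10 ℏ ≈ 9.487ℏ.
For m_l = 4: cos θ = 4/√90, θ ≈ 65.06°.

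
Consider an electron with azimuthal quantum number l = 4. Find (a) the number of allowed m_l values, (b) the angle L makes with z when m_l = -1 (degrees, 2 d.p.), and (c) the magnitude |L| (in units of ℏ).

9 values; θ(m_l=-1) ≈ 102.92°; |L| = 2√5 ℏ ≈ 4.472ℏ

There are 2l+1 = 9 values of m_l.
For m_l = -1: cos θ = -1/√20, θ ≈ 102.92°.
|L| = ℏ√(4·5) = 2√5 ℏ ≈ 4.472ℏ.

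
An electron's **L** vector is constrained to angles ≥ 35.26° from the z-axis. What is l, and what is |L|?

cos θ_min = l/√(l(l+1)) = √(l/(l+1)), so l/(l+1) = cos²(35.26°) = 0.6667.
Thus l = 0.6667/(1 − 0.6667) ≈ 2.
Then |L| = ℏ√(2·3) = √6 ℏ.

l = 2, |L| = √6 ℏ ≈ 2.449ℏ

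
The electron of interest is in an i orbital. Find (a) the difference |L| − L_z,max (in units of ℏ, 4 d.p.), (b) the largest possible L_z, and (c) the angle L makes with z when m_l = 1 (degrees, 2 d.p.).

|L|−L_z,max ≈ 0.4807ℏ; L_z,max = 6ℏ; θ(m_l=1) ≈ 81.12°

I corresponds to l = 6.
|L| − L_z,max = (√42 − 6)ℏ ≈ 0.4807ℏ.
L_z,max = lℏ = 6ℏ.
For m_l = 1: cos θ = 1/√42, θ ≈ 81.12°.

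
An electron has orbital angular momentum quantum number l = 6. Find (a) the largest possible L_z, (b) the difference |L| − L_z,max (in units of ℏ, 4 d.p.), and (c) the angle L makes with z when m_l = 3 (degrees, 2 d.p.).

L_z,max = lℏ = 6ℏ.
|L| − L_z,max = (√42 − 6)ℏ ≈ 0.4807ℏ.
For m_l = 3: cos θ = 3/√42, θ ≈ 62.42°.

L_z,max = 6ℏ; |L|−L_z,max ≈ 0.4807ℏ; θ(m_l=3) ≈ 62.42°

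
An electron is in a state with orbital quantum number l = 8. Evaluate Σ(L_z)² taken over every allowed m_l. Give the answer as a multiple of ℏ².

Σ(L_z)² = 408 ℏ²

m_l ∈ {-8, -7, -6, -5, -4, -3, -2, -1, 0, 1, 2, 3, 4, 5, 6, 7, 8}.
Σ m_l² = l(l+1)(2l+1)/3 = 8·9·17/3 = 408.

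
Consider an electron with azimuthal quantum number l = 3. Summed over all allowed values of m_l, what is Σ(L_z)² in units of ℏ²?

m_l runs from −3 to 3, i.e. {-3, -2, -1, 0, 1, 2, 3}.
Σ m_l² = 2·(1 + 4 + 9) = 28.

Σ(L_z)² = 28 ℏ²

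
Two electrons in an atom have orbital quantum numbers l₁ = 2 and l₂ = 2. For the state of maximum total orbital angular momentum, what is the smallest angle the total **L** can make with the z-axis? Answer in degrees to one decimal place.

By the triangle rule, |l₁ − l₂| ≤ L ≤ l₁ + l₂.
Allowed values: L = 0, 1, 2, 3, 4.
The maximum is L = 4, with |L_tot| = ℏ√(4·5) = 2√5 ℏ.
The minimum angle with z is arccos(4/√20) ≈ 26.6°.

θ_min ≈ 26.6°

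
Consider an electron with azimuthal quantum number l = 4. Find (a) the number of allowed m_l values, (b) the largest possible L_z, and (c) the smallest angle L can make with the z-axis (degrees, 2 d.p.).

There are 2l+1 = 9 values of m_l.
L_z,max = lℏ = 4ℏ.
cos θ_min = 4/√20, so θ_min ≈ 26.57°.

9 values; L_z,max = 4ℏ; θ_min ≈ 26.57°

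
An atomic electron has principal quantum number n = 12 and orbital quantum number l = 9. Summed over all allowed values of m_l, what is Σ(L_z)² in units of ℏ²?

Σ(L_z)² = 570 ℏ²

m_l runs from −9 to 9, i.e. {-9, -8, -7, -6, -5, -4, -3, -2, -1, 0, 1, 2, 3, 4, 5, 6, 7, 8, 9}.
Σ m_l² = l(l+1)(2l+1)/3 = 9·10·19/3 = 570.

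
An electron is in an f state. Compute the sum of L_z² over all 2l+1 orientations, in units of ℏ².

For an f orbital, l = 3.
The allowed m_l values are -3, -2, -1, 0, 1, 2, 3.
Σ m_l² = l(l+1)(2l+1)/3 = 3·4·7/3 = 28.

Σ(L_z)² = 28 ℏ²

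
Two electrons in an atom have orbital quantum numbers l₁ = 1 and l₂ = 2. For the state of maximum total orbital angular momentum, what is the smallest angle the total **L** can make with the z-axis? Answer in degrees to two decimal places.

The total orbital quantum number L ranges from |l₁ − l₂| to l₁ + l₂ in integer steps.
So L can be 1, 2, 3.
The maximum is L = 3, with |L_tot| = ℏ√(3·4) = 2√3 ℏ.
The minimum angle with z is arccos(3/√12) ≈ 30.00°.

θ_min ≈ 30.00°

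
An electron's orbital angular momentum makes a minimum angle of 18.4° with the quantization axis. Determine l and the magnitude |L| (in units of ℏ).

l = 9, |L| = 3√10 ℏ ≈ 9.487ℏ

cos²θ_min = l/(l+1) = 0.9004.
Solving: l = 9.
Then |L| = ℏ√(9·10) = 3√10 ℏ.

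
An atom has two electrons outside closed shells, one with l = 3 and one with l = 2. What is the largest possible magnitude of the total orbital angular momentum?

|L_tot|_max = √30 ℏ ≈ 5.477ℏ

The total orbital quantum number L ranges from |l₁ − l₂| to l₁ + l₂ in integer steps.
Allowed values: L = 1, 2, 3, 4, 5.
The largest magnitude corresponds to L = 5: |L_tot| = ℏ√(5·6) = √30 ℏ.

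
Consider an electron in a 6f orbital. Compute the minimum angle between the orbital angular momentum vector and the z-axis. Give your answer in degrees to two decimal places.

θ_min ≈ 30.00°

For 6f, l = 3.
|L| = ℏ√(l(l+1)) = 2√3 ℏ.
The smallest angle corresponds to the largest L_z, i.e. m_l = l = 3, giving L_z = 3ℏ.
cos θ_min = 3/√12, so θ_min ≈ 30.00°.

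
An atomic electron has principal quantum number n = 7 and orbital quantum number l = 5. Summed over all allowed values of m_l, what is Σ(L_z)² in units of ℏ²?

Σ(L_z)² = 110 ℏ²

m_l runs from −5 to 5, i.e. {-5, -4, -3, -2, -1, 0, 1, 2, 3, 4, 5}.
Σ m_l² = l(l+1)(2l+1)/3 = 5·6·11/3 = 110.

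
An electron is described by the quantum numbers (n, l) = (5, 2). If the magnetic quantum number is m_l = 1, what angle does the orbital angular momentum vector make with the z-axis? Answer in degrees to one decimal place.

|L|² = l(l+1)ℏ² = 6ℏ², so |L| = √6 ℏ.
L_z = m_l ℏ = 1ℏ.
cos θ = L_z/|L| = 1/√6, so θ ≈ 65.9°.

θ ≈ 65.9°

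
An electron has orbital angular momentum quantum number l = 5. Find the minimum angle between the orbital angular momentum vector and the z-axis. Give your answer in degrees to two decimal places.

θ_min ≈ 24.09°

|L|² = l(l+1)ℏ² = 30ℏ², so |L| = √30 ℏ.
The smallest angle corresponds to the largest L_z, i.e. m_l = l = 5, giving L_z = 5ℏ.
cos θ_min = 5/√30, so θ_min ≈ 24.09°.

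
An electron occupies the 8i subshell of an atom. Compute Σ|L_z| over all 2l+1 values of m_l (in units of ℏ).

8i means n = 8, l = 6.
m_l runs from −6 to 6, i.e. {-6, -5, -4, -3, -2, -1, 0, 1, 2, 3, 4, 5, 6}.
Σ|m_l| = 2(1+2+…+6) = 42.

Σ|L_z| = 42 ℏ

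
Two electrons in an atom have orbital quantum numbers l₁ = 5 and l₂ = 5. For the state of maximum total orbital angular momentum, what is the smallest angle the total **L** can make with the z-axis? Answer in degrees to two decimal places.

Angular momentum addition gives L = |l₁ − l₂|, …, l₁ + l₂.
Allowed values: L = 0, 1, 2, 3, 4, 5, 6, 7, 8, 9, 10.
The maximum is L = 10, with |L_tot| = ℏ√(10·11) = √110 ℏ.
The minimum angle with z is arccos(10/√110) ≈ 17.55°.

θ_min ≈ 17.55°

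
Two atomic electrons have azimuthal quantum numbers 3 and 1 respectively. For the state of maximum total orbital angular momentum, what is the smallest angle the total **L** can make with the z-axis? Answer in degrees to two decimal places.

θ_min ≈ 26.57°

The total orbital quantum number L ranges from |l₁ − l₂| to l₁ + l₂ in integer steps.
Allowed values: L = 2, 3, 4.
The maximum is L = 4, with |L_tot| = ℏ√(4·5) = 2√5 ℏ.
The minimum angle with z is arccos(4/√20) ≈ 26.57°.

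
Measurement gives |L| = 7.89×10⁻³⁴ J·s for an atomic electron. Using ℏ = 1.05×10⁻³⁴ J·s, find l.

l = 7

In units of ℏ, |L| ≈ 7.514.
Set l(l+1) = 56.46; the integer solution is l = 7.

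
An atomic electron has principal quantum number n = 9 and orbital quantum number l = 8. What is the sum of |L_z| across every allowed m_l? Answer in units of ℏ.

Σ|L_z| = 72 ℏ

m_l ∈ {-8, -7, -6, -5, -4, -3, -2, -1, 0, 1, 2, 3, 4, 5, 6, 7, 8}.
Σ|m_l| = 2(1+2+…+8) = 72.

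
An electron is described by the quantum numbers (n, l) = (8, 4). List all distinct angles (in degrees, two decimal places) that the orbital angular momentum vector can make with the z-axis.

|L|² = l(l+1)ℏ² = 20ℏ², so |L| = 2√5 ℏ.
cos θ = m_l/√20 for each m_l ∈ {-4, -3, -2, -1, 0, 1, 2, 3, 4}.

θ ∈ {26.57°, 47.87°, 63.43°, 77.08°, 90.00°, 102.92°, 116.57°, 132.13°, 153.43°}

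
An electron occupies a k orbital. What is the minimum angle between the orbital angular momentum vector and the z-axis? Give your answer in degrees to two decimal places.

θ_min ≈ 20.70°

The letter k corresponds to l = 7.
|L| = ℏ√(l(l+1)) = 2√14 ℏ.
The smallest angle corresponds to the largest L_z, i.e. m_l = l = 7, giving L_z = 7ℏ.
cos θ_min = 7/√56, so θ_min ≈ 20.70°.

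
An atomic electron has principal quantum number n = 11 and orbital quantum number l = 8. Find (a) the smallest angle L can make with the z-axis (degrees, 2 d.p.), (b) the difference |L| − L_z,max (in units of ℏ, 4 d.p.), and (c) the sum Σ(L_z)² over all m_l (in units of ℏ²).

θ_min ≈ 19.47°; |L|−L_z,max ≈ 0.4853ℏ; Σ(L_z)² = 408 ℏ²

cos θ_min = 8/√72, so θ_min ≈ 19.47°.
|L| − L_z,max = (6√2 − 8)ℏ ≈ 0.4853ℏ.
Σ m_l² = 408, so Σ(L_z)² = 408 ℏ².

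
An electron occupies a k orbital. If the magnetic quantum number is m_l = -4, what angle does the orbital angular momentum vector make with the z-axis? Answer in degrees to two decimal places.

θ ≈ 122.31°

A k state has l = 7.
|L| = √(l(l+1)) ℏ = 2√14 ℏ.
L_z = m_l ℏ = −4ℏ.
cos θ = L_z/|L| = -4/√56, so θ ≈ 122.31°.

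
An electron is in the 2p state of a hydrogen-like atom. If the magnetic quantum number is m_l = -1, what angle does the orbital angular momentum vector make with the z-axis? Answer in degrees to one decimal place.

θ ≈ 135.0°

The 2p subshell has l = 1.
|L| = √(l(l+1)) ℏ = √2 ℏ.
L_z = m_l ℏ = −1ℏ.
cos θ = L_z/|L| = -1/√2, so θ ≈ 135.0°.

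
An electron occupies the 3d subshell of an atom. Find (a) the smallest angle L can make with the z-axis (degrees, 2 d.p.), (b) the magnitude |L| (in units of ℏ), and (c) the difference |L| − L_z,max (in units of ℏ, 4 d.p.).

θ_min ≈ 35.26°; |L| = √6 ℏ ≈ 2.449ℏ; |L|−L_z,max ≈ 0.4495ℏ

For 3d, l = 2.
cos θ_min = 2/√6, so θ_min ≈ 35.26°.
|L| = ℏ√(2·3) = √6 ℏ ≈ 2.449ℏ.
|L| − L_z,max = (√6 − 2)ℏ ≈ 0.4495ℏ.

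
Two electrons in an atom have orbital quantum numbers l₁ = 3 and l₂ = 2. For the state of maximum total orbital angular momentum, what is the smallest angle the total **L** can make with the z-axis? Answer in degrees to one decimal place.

θ_min ≈ 24.1°

L runs from |3 − 2| = 1 to 3 + 2 = 5.
So L can be 1, 2, 3, 4, 5.
The maximum is L = 5, with |L_tot| = ℏ√(5·6) = √30 ℏ.
The minimum angle with z is arccos(5/√30) ≈ 24.1°.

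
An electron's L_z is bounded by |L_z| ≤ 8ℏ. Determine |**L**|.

The maximum L_z equals lℏ, giving l = 8.
|L| = ℏ√(l(l+1)) = 6√2 ℏ.

|L| = 6√2 ℏ ≈ 8.485ℏ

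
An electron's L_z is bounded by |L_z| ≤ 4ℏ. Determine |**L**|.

Since max m_l = l, l = 4.
|L| = ℏ√(l(l+1)) = 2√5 ℏ.

|L| = 2√5 ℏ ≈ 4.472ℏ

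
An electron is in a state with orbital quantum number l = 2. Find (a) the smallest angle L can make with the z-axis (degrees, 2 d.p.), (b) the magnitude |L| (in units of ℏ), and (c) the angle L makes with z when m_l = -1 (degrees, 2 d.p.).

cos θ_min = 2/√6, so θ_min ≈ 35.26°.
|L| = ℏ√(2·3) = √6 ℏ ≈ 2.449ℏ.
For m_l = -1: cos θ = -1/√6, θ ≈ 114.09°.

θ_min ≈ 35.26°; |L| = √6 ℏ ≈ 2.449ℏ; θ(m_l=-1) ≈ 114.09°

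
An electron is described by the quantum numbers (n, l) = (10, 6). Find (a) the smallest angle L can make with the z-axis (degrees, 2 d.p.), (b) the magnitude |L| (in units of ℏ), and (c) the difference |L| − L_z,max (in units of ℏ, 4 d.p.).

cos θ_min = 6/√42, so θ_min ≈ 22.21°.
|L| = ℏ√(6·7) = √42 ℏ ≈ 6.481ℏ.
|L| − L_z,max = (√42 − 6)ℏ ≈ 0.4807ℏ.

θ_min ≈ 22.21°; |L| = √42 ℏ ≈ 6.481ℏ; |L|−L_z,max ≈ 0.4807ℏ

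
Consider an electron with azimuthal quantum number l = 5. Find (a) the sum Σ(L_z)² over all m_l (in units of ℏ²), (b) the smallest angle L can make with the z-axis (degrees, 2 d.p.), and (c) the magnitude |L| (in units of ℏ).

Σ(L_z)² = 110 ℏ²; θ_min ≈ 24.09°; |L| = √30 ℏ ≈ 5.477ℏ

Σ m_l² = 110, so Σ(L_z)² = 110 ℏ².
cos θ_min = 5/√30, so θ_min ≈ 24.09°.
|L| = ℏ√(5·6) = √30 ℏ ≈ 5.477ℏ.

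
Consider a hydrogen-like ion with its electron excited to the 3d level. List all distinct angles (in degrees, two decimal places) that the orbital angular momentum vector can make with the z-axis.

θ ∈ {35.26°, 65.91°, 90.00°, 114.09°, 144.74°}

The 3d level has l = 2.
|L| = ℏ√(l(l+1)) = √6 ℏ.
cos θ = m_l/√6 for each m_l ∈ {-2, -1, 0, 1, 2}.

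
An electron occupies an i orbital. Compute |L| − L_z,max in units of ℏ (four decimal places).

An i state has l = 6.
|L| = √42 ℏ ≈ 6.4807ℏ, while L_z,max = lℏ = 6ℏ.
The difference is (√42 − 6)ℏ ≈ 0.4807ℏ.

|L| − L_z,max ≈ 0.4807ℏ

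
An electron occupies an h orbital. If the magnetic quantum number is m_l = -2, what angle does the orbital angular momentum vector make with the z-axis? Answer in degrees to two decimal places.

θ ≈ 111.42°

An h state has l = 5.
|L|² = l(l+1)ℏ² = 30ℏ², so |L| = √30 ℏ.
L_z = m_l ℏ = −2ℏ.
cos θ = L_z/|L| = -2/√30, so θ ≈ 111.42°.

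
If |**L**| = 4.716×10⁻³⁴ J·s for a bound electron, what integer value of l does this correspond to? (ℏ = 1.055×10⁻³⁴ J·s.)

In units of ℏ, |L| ≈ 4.470.
(|L|/ℏ)² = l(l+1) ≈ 19.98 ⇒ l = 4.

l = 4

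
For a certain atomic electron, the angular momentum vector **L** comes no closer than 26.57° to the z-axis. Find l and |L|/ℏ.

cos θ_min = l/√(l(l+1)) = √(l/(l+1)), so l/(l+1) = cos²(26.57°) = 0.7999.
Thus l = 0.7999/(1 − 0.7999) ≈ 4.
Then |L| = ℏ√(4·5) = 2√5 ℏ.

l = 4, |L| = 2√5 ℏ ≈ 4.472ℏ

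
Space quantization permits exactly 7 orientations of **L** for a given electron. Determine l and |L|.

Since there are 2l+1 = 7 values of m_l, l = 3.
Then |L| = √(l(l+1)) ℏ = 2√3 ℏ.

l = 3, |L| = 2√3 ℏ ≈ 3.464ℏ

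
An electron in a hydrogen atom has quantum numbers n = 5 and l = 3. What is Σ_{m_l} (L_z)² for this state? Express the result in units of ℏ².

Σ(L_z)² = 28 ℏ²

The allowed m_l values are -3, -2, -1, 0, 1, 2, 3.
Summing m² from −3 to 3: Σ m_l² = 28.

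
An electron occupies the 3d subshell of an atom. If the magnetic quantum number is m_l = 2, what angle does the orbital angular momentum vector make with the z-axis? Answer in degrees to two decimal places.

The 3d subshell has l = 2.
|L| = √(l(l+1)) ℏ = √6 ℏ.
L_z = m_l ℏ = 2ℏ.
cos θ = L_z/|L| = 2/√6, so θ ≈ 35.26°.

θ ≈ 35.26°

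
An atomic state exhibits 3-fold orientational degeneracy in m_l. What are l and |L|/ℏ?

l = 1, |L| = √2 ℏ ≈ 1.414ℏ

Since there are 2l+1 = 3 values of m_l, l = 1.
|L| = ℏ√(l(l+1)) = ℏ√(1·2) = √2 ℏ.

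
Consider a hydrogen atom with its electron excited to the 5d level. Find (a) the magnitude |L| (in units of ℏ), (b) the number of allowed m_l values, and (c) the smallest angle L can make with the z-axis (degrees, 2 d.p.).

|L| = √6 ℏ ≈ 2.449ℏ; 5 values; θ_min ≈ 35.26°

The 5d level has l = 2.
|L| = ℏ√(2·3) = √6 ℏ ≈ 2.449ℏ.
There are 2l+1 = 5 values of m_l.
cos θ_min = 2/√6, so θ_min ≈ 35.26°.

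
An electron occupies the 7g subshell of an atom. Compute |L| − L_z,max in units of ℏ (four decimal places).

The 7g subshell has l = 4.
|L| = 2√5 ℏ ≈ 4.4721ℏ, while L_z,max = lℏ = 4ℏ.
The difference is (2√5 − 4)ℏ ≈ 0.4721ℏ.

|L| − L_z,max ≈ 0.4721ℏ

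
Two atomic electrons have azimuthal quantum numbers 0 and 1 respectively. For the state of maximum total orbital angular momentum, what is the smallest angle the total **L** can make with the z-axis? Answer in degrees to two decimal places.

θ_min ≈ 45.00°

The total orbital quantum number L ranges from |l₁ − l₂| to l₁ + l₂ in integer steps.
L ∈ {1}.
The maximum is L = 1, with |L_tot| = ℏ√(1·2) = √2 ℏ.
The minimum angle with z is arccos(1/√2) ≈ 45.00°.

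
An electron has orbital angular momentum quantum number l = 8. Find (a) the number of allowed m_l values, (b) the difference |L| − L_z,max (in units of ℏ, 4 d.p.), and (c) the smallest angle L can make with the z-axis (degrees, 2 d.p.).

17 values; |L|−L_z,max ≈ 0.4853ℏ; θ_min ≈ 19.47°

There are 2l+1 = 17 values of m_l.
|L| − L_z,max = (6√2 − 8)ℏ ≈ 0.4853ℏ.
cos θ_min = 8/√72, so θ_min ≈ 19.47°.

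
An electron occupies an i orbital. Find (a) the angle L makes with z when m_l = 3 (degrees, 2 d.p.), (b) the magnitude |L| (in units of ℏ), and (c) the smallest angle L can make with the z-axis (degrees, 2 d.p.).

θ(m_l=3) ≈ 62.42°; |L| = √42 ℏ ≈ 6.481ℏ; θ_min ≈ 22.21°

An i state has l = 6.
For m_l = 3: cos θ = 3/√42, θ ≈ 62.42°.
|L| = ℏ√(6·7) = √42 ℏ ≈ 6.481ℏ.
cos θ_min = 6/√42, so θ_min ≈ 22.21°.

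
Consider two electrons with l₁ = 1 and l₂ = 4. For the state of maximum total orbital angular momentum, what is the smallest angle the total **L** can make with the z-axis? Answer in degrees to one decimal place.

θ_min ≈ 24.1°

The total orbital quantum number L ranges from |l₁ − l₂| to l₁ + l₂ in integer steps.
So L can be 3, 4, 5.
The maximum is L = 5, with |L_tot| = ℏ√(5·6) = √30 ℏ.
The minimum angle with z is arccos(5/√30) ≈ 24.1°.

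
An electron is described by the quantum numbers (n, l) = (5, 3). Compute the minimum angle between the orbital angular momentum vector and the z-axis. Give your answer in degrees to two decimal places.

|L|² = l(l+1)ℏ² = 12ℏ², so |L| = 2√3 ℏ.
The smallest angle corresponds to the largest L_z, i.e. m_l = l = 3, giving L_z = 3ℏ.
cos θ_min = 3/√12, so θ_min ≈ 30.00°.

θ_min ≈ 30.00°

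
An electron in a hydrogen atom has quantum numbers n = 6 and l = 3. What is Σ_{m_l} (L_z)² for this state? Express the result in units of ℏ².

Σ(L_z)² = 28 ℏ²

m_l runs from −3 to 3, i.e. {-3, -2, -1, 0, 1, 2, 3}.
Σ m_l² = l(l+1)(2l+1)/3 = 3·4·7/3 = 28.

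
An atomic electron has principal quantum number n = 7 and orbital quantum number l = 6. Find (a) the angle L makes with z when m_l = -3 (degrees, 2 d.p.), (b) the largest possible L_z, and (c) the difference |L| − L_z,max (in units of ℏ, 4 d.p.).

For m_l = -3: cos θ = -3/√42, θ ≈ 117.58°.
L_z,max = lℏ = 6ℏ.
|L| − L_z,max = (√42 − 6)ℏ ≈ 0.4807ℏ.

θ(m_l=-3) ≈ 117.58°; L_z,max = 6ℏ; |L|−L_z,max ≈ 0.4807ℏ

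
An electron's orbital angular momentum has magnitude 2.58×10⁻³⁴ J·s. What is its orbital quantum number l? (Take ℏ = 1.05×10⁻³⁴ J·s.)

|L|/ℏ = (2.58×10⁻³⁴)/(1.05×10⁻³⁴) ≈ 2.457.
(|L|/ℏ)² = l(l+1) ≈ 6.04 ⇒ l = 2.

l = 2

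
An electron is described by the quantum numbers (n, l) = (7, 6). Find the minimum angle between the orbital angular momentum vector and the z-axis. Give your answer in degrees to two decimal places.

θ_min ≈ 22.21°

|L| = √(l(l+1)) ℏ = √42 ℏ.
The smallest angle corresponds to the largest L_z, i.e. m_l = l = 6, giving L_z = 6ℏ.
cos θ_min = 6/√42, so θ_min ≈ 22.21°.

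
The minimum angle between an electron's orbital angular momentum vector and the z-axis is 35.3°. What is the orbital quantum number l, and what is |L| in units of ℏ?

l = 2, |L| = √6 ℏ ≈ 2.449ℏ

cos θ_min = l/√(l(l+1)) = √(l/(l+1)), so l/(l+1) = cos²(35.3°) = 0.6661.
l = cos²θ/sin²θ ≈ 2.
Then |L| = ℏ√(2·3) = √6 ℏ.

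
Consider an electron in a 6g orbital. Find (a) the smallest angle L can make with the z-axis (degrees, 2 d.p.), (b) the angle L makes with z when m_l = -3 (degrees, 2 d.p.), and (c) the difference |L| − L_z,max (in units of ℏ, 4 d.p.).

For 6g, l = 4.
cos θ_min = 4/√20, so θ_min ≈ 26.57°.
For m_l = -3: cos θ = -3/√20, θ ≈ 132.13°.
|L| − L_z,max = (2√5 − 4)ℏ ≈ 0.4721ℏ.

θ_min ≈ 26.57°; θ(m_l=-3) ≈ 132.13°; |L|−L_z,max ≈ 0.4721ℏ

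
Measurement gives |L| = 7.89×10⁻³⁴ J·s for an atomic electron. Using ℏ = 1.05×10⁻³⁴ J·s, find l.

In units of ℏ, |L| ≈ 7.514.
Set l(l+1) = 56.46; the integer solution is l = 7.

l = 7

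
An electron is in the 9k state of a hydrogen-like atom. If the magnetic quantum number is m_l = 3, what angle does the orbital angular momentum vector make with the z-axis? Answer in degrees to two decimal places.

θ ≈ 66.37°

9k means n = 9, l = 7.
|L|² = l(l+1)ℏ² = 56ℏ², so |L| = 2√14 ℏ.
L_z = m_l ℏ = 3ℏ.
cos θ = L_z/|L| = 3/√56, so θ ≈ 66.37°.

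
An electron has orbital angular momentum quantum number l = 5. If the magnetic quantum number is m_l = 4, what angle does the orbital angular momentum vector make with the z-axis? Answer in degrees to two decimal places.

θ ≈ 43.09°

|L|² = l(l+1)ℏ² = 30ℏ², so |L| = √30 ℏ.
L_z = m_l ℏ = 4ℏ.
cos θ = L_z/|L| = 4/√30, so θ ≈ 43.09°.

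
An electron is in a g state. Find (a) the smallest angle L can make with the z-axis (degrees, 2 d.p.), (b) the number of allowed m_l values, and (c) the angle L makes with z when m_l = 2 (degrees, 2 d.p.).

A g state has l = 4.
cos θ_min = 4/√20, so θ_min ≈ 26.57°.
There are 2l+1 = 9 values of m_l.
For m_l = 2: cos θ = 2/√20, θ ≈ 63.43°.

θ_min ≈ 26.57°; 9 values; θ(m_l=2) ≈ 63.43°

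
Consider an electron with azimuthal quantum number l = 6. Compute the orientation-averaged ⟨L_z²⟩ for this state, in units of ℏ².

The allowed m_l values are -6, -5, -4, -3, -2, -1, 0, 1, 2, 3, 4, 5, 6.
⟨L_z²⟩ = ℏ²·l(l+1)/3 = 14ℏ².

⟨L_z²⟩ = 14 ℏ²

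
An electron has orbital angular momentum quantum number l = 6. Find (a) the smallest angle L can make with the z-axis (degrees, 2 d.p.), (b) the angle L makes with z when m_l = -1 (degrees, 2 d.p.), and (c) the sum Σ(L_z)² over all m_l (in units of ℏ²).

θ_min ≈ 22.21°; θ(m_l=-1) ≈ 98.88°; Σ(L_z)² = 182 ℏ²

cos θ_min = 6/√42, so θ_min ≈ 22.21°.
For m_l = -1: cos θ = -1/√42, θ ≈ 98.88°.
Σ m_l² = 182, so Σ(L_z)² = 182 ℏ².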